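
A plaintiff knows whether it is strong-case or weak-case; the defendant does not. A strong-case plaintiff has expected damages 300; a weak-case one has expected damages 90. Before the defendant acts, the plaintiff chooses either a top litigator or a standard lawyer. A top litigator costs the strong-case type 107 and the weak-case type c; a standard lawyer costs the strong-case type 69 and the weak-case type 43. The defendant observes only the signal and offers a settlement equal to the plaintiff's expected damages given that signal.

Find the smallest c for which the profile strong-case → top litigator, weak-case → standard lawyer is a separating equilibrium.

253

Under separation: top litigator → strong-case (pays 300); standard lawyer → weak-case (pays 90).
Strong-case: 300 − 107 = 193 ≥ 90 − 69 = 21. Holds regardless of c. ✓
Weak-case: 90 − 43 ≥ 300 − c, so c ≥ 300 − 47 = 253.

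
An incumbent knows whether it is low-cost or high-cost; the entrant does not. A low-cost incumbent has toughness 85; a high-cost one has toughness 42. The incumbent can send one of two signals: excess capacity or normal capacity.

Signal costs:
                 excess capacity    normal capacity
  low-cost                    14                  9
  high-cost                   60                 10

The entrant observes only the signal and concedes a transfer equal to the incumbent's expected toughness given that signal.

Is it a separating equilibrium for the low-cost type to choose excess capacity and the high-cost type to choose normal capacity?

Yes

If types separate, excess capacity earns payment 85 and normal capacity earns 42.
Low-cost: excess capacity gives 85 − 14 = 71; normal capacity gives 42 − 9 = 33. No deviation. ✓
High-cost: normal capacity gives 42 − 10 = 32; excess capacity gives 85 − 60 = 25. No deviation. ✓
Neither type gains from mimicking the other.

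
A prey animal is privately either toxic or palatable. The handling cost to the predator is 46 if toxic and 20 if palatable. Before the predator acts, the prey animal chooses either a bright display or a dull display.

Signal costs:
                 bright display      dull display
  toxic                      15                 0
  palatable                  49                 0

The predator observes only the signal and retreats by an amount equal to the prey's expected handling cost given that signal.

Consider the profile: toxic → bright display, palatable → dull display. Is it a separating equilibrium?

Under separation the predator infers type exactly: bright display → toxic (pays 46), dull display → palatable (pays 20).
Toxic: bright display gives 46 − 15 = 31; dull display gives 20 − 0 = 20. No deviation. ✓
Palatable: dull display gives 20 − 0 = 20; bright display gives 46 − 49 = -3. No deviation. ✓
Both incentive constraints hold.

Yes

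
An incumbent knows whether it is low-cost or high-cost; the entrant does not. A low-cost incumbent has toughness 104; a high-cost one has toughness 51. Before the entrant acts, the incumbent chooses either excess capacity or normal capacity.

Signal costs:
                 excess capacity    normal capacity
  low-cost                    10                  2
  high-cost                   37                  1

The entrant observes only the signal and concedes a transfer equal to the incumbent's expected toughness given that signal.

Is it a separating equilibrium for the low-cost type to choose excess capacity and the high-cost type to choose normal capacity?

No

If types separate, excess capacity earns payment 104 and normal capacity earns 51.
Low-cost: excess capacity gives 104 − 10 = 94; normal capacity gives 51 − 2 = 49. No deviation. ✓
High-cost: normal capacity gives 51 − 1 = 50; excess capacity gives 104 − 37 = 67. Would deviate. ✗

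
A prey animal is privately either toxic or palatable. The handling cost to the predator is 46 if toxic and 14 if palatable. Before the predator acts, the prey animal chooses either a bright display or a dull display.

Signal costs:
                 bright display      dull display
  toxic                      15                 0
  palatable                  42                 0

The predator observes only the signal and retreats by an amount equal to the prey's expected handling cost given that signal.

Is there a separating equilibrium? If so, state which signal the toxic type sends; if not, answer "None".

bright display

Try toxic → bright display, palatable → dull display:
  Under separation the predator infers type exactly: bright display → toxic (pays 46), dull display → palatable (pays 14).
  Toxic: bright display gives 46 − 15 = 31; dull display gives 14 − 0 = 14. No deviation. ✓
  Palatable: dull display gives 14 − 0 = 14; bright display gives 46 − 42 = 4. No deviation. ✓
Both hold — the toxic type sends bright display.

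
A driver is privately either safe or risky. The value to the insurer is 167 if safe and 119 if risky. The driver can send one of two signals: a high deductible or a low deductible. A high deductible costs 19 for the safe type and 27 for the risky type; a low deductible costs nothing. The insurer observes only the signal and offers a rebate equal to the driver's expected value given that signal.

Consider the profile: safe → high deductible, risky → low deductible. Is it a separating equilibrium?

No

Under separation the insurer infers type exactly: high deductible → safe (pays 167), low deductible → risky (pays 119).
Safe: high deductible gives 167 − 19 = 148; low deductible gives 119 − 0 = 119. No deviation. ✓
Risky: low deductible gives 119 − 0 = 119; high deductible gives 167 − 27 = 140. Would deviate. ✗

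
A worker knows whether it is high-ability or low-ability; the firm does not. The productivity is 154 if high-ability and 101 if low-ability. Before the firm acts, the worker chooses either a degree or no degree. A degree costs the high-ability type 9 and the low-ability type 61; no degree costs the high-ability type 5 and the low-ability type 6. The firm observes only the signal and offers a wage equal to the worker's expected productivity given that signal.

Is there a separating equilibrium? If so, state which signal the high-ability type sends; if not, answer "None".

degree

Try high-ability → degree, low-ability → no degree:
  Under separation the firm infers type exactly: degree → high-ability (pays 154), no degree → low-ability (pays 101).
  High-ability: degree gives 154 − 9 = 145; no degree gives 101 − 5 = 96. No deviation. ✓
  Low-ability: no degree gives 101 − 6 = 95; degree gives 154 − 61 = 93. No deviation. ✓
Both hold — the high-ability type sends degree.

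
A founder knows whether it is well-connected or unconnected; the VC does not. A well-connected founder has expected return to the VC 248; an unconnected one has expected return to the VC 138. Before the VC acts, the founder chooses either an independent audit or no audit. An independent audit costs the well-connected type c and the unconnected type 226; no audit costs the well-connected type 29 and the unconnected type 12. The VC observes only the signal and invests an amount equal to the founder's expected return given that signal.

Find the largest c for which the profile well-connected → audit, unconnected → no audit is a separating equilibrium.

Under separation: audit → well-connected (pays 248); no audit → unconnected (pays 138).
Unconnected: 138 − 12 = 126 ≥ 248 − 226 = 22. Holds regardless of c. ✓
Well-connected: 248 − c ≥ 138 − 29, so c ≤ 248 − 109 = 139.

139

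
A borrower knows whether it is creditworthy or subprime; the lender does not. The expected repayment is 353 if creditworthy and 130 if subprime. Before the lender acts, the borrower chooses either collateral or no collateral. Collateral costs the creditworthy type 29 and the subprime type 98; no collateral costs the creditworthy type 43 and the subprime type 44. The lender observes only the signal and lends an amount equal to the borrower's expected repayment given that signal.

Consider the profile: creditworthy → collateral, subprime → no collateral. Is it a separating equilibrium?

No

Under separation the lender infers type exactly: collateral → creditworthy (pays 353), no collateral → subprime (pays 130).
Creditworthy: collateral gives 353 − 29 = 324; no collateral gives 130 − 43 = 87. No deviation. ✓
Subprime: no collateral gives 130 − 44 = 86; collateral gives 353 − 98 = 255. Would deviate. ✗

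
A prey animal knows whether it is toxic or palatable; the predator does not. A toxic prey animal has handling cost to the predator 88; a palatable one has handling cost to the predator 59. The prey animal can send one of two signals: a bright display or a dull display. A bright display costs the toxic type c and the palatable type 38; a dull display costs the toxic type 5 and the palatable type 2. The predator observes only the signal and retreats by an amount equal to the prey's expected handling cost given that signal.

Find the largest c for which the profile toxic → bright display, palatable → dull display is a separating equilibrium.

Under separation: bright display → toxic (pays 88); dull display → palatable (pays 59).
Palatable: 59 − 2 = 57 ≥ 88 − 38 = 50. Holds regardless of c. ✓
Toxic: 88 − c ≥ 59 − 5, so c ≤ 88 − 54 = 34.

34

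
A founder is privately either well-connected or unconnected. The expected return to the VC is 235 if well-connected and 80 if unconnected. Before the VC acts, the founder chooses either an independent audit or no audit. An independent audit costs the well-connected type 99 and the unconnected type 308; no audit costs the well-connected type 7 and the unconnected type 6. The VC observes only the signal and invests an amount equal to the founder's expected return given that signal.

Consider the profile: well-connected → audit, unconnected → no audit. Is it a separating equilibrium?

Yes

Under separation the VC infers type exactly: audit → well-connected (pays 235), no audit → unconnected (pays 80).
Well-connected: audit gives 235 − 99 = 136; no audit gives 80 − 7 = 73. No deviation. ✓
Unconnected: no audit gives 80 − 6 = 74; audit gives 235 − 308 = -73. No deviation. ✓
Both incentive constraints hold.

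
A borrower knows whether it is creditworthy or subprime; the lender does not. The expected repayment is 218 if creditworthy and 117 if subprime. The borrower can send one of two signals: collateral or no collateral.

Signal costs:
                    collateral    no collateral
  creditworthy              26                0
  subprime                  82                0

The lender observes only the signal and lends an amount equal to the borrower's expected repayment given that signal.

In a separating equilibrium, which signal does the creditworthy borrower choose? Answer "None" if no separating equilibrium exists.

Try creditworthy → collateral, subprime → no collateral:
  Under separation the lender infers type exactly: collateral → creditworthy (pays 218), no collateral → subprime (pays 117).
  Creditworthy: collateral gives 218 − 26 = 192; no collateral gives 117 − 0 = 117. No deviation. ✓
  Subprime: no collateral gives 117 − 0 = 117; collateral gives 218 − 82 = 136. Would deviate. ✗
Try creditworthy → no collateral, subprime → collateral:
  Under separation the lender infers type exactly: no collateral → creditworthy (pays 218), collateral → subprime (pays 117).
  Creditworthy: no collateral gives 218 − 0 = 218; collateral gives 117 − 26 = 91. No deviation. ✓
  Subprime: collateral gives 117 − 82 = 35; no collateral gives 218 − 0 = 218. Would deviate. ✗
Neither assignment is incentive-compatible.

None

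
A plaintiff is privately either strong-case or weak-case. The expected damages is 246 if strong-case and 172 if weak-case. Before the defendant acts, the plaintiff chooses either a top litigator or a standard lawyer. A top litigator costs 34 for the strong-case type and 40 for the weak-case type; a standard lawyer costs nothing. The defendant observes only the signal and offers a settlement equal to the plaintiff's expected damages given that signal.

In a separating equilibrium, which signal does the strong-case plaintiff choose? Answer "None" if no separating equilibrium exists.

None

Try strong-case → top litigator, weak-case → standard lawyer:
  If types separate, top litigator earns payment 246 and standard lawyer earns 172.
  Strong-case: top litigator gives 246 − 34 = 212; standard lawyer gives 172 − 0 = 172. No deviation. ✓
  Weak-case: standard lawyer gives 172 − 0 = 172; top litigator gives 246 − 40 = 206. Would deviate. ✗
Try strong-case → standard lawyer, weak-case → top litigator:
  If types separate, standard lawyer earns payment 246 and top litigator earns 172.
  Strong-case: standard lawyer gives 246 − 0 = 246; top litigator gives 172 − 34 = 138. No deviation. ✓
  Weak-case: top litigator gives 172 − 40 = 132; standard lawyer gives 246 − 0 = 246. Would deviate. ✗
Neither assignment is incentive-compatible.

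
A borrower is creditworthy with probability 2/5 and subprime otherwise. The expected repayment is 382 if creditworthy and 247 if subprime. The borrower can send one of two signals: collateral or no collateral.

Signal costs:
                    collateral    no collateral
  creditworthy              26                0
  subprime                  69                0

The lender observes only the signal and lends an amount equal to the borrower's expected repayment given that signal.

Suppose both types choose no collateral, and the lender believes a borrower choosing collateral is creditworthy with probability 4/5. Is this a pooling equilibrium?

No

At the pooled signal (no collateral) the lender holds the prior 2/5 and pays 2/5·382 + 3/5·247 = 301. Off-path (collateral) belief 4/5 gives 4/5·382 + 1/5·247 = 355.
Creditworthy: no collateral gives 301 − 0 = 301; collateral gives 355 − 26 = 329. Deviates. ✗
Subprime: no collateral gives 301 − 0 = 301; collateral gives 355 − 69 = 286. Stays. ✓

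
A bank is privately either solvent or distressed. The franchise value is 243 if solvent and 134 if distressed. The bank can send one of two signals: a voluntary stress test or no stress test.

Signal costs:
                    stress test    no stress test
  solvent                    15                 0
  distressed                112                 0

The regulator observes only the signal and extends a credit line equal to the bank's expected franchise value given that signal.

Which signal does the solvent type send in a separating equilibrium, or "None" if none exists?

stress test

Try solvent → stress test, distressed → no stress test:
  If types separate, stress test earns payment 243 and no stress test earns 134.
  Solvent: stress test gives 243 − 15 = 228; no stress test gives 134 − 0 = 134. No deviation. ✓
  Distressed: no stress test gives 134 − 0 = 134; stress test gives 243 − 112 = 131. No deviation. ✓
Both hold — the solvent type sends stress test.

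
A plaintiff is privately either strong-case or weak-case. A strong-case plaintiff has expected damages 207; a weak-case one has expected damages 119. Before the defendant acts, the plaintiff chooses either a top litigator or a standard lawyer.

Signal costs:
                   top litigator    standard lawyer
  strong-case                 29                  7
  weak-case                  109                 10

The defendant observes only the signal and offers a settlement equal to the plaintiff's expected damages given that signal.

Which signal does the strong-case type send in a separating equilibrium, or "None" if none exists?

Try strong-case → top litigator, weak-case → standard lawyer:
  If types separate, top litigator earns payment 207 and standard lawyer earns 119.
  Strong-case: top litigator gives 207 − 29 = 178; standard lawyer gives 119 − 7 = 112. No deviation. ✓
  Weak-case: standard lawyer gives 119 − 10 = 109; top litigator gives 207 − 109 = 98. No deviation. ✓
Both hold — the strong-case type sends top litigator.

top litigator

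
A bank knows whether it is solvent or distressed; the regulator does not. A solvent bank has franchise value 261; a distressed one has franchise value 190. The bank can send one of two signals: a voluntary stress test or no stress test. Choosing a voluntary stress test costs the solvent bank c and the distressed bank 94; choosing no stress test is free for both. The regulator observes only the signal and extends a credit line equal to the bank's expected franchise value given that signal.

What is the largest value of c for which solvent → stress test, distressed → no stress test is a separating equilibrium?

71

Under separation: stress test → solvent (pays 261); no stress test → distressed (pays 190).
Distressed: 190 − 0 = 190 ≥ 261 − 94 = 167. Holds regardless of c. ✓
Solvent: 261 − c ≥ 190 − 0, so c ≤ 261 − 190 = 71.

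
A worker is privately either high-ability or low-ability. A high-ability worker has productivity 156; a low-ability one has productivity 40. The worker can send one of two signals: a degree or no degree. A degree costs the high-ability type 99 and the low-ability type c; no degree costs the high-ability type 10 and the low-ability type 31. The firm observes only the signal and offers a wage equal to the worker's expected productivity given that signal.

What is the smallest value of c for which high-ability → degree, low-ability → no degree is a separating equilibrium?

Under separation: degree → high-ability (pays 156); no degree → low-ability (pays 40).
High-ability: 156 − 99 = 57 ≥ 40 − 10 = 30. Holds regardless of c. ✓
Low-ability: 40 − 31 ≥ 156 − c, so c ≥ 156 − 9 = 147.

147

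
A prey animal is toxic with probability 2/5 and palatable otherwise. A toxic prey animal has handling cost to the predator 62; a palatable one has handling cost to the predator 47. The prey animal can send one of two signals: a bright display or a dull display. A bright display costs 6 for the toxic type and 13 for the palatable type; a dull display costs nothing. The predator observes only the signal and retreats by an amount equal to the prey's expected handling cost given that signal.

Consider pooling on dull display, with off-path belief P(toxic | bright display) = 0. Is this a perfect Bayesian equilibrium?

Yes

At the pooled signal (dull display) the predator holds the prior 2/5 and pays 2/5·62 + 3/5·47 = 53. Off-path (bright display) belief 0 gives 0·62 + 1·47 = 47.
Toxic: dull display gives 53 − 0 = 53; bright display gives 47 − 6 = 41. Stays. ✓
Palatable: dull display gives 53 − 0 = 53; bright display gives 47 − 13 = 34. Stays. ✓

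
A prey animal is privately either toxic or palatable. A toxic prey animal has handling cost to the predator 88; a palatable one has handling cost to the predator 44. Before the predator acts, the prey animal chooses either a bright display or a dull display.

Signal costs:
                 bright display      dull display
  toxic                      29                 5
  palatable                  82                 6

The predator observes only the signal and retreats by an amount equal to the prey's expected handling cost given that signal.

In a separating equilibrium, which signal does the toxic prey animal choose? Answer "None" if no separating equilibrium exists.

bright display

Try toxic → bright display, palatable → dull display:
  If types separate, bright display earns payment 88 and dull display earns 44.
  Toxic: bright display gives 88 − 29 = 59; dull display gives 44 − 5 = 39. No deviation. ✓
  Palatable: dull display gives 44 − 6 = 38; bright display gives 88 − 82 = 6. No deviation. ✓
Both hold — the toxic type sends bright display.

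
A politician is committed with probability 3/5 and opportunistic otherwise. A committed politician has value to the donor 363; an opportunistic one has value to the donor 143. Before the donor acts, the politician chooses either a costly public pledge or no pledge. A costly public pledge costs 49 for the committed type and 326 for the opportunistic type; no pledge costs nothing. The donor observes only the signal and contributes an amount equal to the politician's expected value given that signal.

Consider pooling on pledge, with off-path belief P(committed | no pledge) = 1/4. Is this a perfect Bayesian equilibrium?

At the pooled signal (pledge) the donor holds the prior 3/5 and pays 3/5·363 + 2/5·143 = 275. Off-path (no pledge) belief 1/4 gives 1/4·363 + 3/4·143 = 198.
Committed: pledge gives 275 − 49 = 226; no pledge gives 198 − 0 = 198. Stays. ✓
Opportunistic: pledge gives 275 − 326 = -51; no pledge gives 198 − 0 = 198. Deviates. ✗

No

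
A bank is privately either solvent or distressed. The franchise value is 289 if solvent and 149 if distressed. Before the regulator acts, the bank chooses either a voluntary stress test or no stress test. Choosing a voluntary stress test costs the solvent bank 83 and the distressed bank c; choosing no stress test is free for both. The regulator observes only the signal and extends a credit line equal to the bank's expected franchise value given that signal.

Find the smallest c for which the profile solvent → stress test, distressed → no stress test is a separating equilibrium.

Under separation: stress test → solvent (pays 289); no stress test → distressed (pays 149).
Solvent: 289 − 83 = 206 ≥ 149 − 0 = 149. Holds regardless of c. ✓
Distressed: 149 − 0 ≥ 289 − c, so c ≥ 289 − 149 = 140.

140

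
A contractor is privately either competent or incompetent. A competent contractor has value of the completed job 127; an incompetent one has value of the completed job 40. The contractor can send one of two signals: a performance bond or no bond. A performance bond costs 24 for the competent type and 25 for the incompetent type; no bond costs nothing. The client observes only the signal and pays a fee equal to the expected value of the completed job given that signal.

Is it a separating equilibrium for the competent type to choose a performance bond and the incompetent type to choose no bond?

If types separate, bond earns payment 127 and no bond earns 40.
Competent: bond gives 127 − 24 = 103; no bond gives 40 − 0 = 40. No deviation. ✓
Incompetent: no bond gives 40 − 0 = 40; bond gives 127 − 25 = 102. Would deviate. ✗

No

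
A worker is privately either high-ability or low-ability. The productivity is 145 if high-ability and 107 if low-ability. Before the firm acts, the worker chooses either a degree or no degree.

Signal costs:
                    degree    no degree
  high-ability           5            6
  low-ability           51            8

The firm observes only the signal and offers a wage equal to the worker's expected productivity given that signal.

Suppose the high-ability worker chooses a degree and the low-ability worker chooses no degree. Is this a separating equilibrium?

Yes

If types separate, degree earns payment 145 and no degree earns 107.
High-ability: degree gives 145 − 5 = 140; no degree gives 107 − 6 = 101. No deviation. ✓
Low-ability: no degree gives 107 − 8 = 99; degree gives 145 − 51 = 94. No deviation. ✓
Both incentive constraints hold.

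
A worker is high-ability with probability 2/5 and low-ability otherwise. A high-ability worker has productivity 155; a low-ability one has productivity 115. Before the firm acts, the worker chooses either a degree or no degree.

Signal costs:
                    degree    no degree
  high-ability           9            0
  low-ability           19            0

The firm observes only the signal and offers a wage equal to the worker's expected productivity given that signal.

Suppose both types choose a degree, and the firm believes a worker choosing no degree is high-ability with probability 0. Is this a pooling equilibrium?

No

On the equilibrium path (degree) the firm holds the prior 2/5 and pays 2/5·155 + 3/5·115 = 131. Off-path (no degree) belief 0 gives 0·155 + 1·115 = 115.
High-ability: degree gives 131 − 9 = 122; no degree gives 115 − 0 = 115. Stays. ✓
Low-ability: degree gives 131 − 19 = 112; no degree gives 115 − 0 = 115. Deviates. ✗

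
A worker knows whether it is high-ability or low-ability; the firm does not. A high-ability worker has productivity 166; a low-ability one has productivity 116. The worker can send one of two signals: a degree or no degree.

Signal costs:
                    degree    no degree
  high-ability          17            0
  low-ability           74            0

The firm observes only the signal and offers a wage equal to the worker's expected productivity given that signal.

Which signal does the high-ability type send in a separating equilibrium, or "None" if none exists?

degree

Try high-ability → degree, low-ability → no degree:
  If types separate, degree earns payment 166 and no degree earns 116.
  High-ability: degree gives 166 − 17 = 149; no degree gives 116 − 0 = 116. No deviation. ✓
  Low-ability: no degree gives 116 − 0 = 116; degree gives 166 − 74 = 92. No deviation. ✓
Both hold — the high-ability type sends degree.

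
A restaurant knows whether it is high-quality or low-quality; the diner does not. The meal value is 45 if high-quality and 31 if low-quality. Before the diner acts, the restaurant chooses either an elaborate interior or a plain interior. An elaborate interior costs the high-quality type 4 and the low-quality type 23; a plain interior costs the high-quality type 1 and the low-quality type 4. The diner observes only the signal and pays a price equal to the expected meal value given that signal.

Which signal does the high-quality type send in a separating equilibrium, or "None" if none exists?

elaborate interior

Try high-quality → elaborate interior, low-quality → plain interior:
  Under separation the diner infers type exactly: elaborate interior → high-quality (pays 45), plain interior → low-quality (pays 31).
  High-quality: elaborate interior gives 45 − 4 = 41; plain interior gives 31 − 1 = 30. No deviation. ✓
  Low-quality: plain interior gives 31 − 4 = 27; elaborate interior gives 45 − 23 = 22. No deviation. ✓
Both hold — the high-quality type sends elaborate interior.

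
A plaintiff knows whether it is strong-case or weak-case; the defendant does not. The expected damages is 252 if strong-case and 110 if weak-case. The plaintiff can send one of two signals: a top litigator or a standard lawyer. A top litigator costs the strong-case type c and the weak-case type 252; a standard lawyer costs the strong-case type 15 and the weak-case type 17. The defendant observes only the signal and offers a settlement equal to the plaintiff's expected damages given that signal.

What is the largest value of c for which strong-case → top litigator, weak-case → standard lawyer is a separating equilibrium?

Under separation: top litigator → strong-case (pays 252); standard lawyer → weak-case (pays 110).
Weak-case: 110 − 17 = 93 ≥ 252 − 252 = 0. Holds regardless of c. ✓
Strong-case: 252 − c ≥ 110 − 15, so c ≤ 252 − 95 = 157.

157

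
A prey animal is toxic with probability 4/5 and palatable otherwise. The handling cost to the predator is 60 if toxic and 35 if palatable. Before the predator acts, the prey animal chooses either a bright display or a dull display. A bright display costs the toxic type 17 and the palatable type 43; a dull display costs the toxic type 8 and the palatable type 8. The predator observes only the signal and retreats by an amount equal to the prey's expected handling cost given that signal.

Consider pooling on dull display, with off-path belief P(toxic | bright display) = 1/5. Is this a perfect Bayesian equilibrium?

At the pooled signal (dull display) the predator holds the prior 4/5 and pays 4/5·60 + 1/5·35 = 55. Off-path (bright display) belief 1/5 gives 1/5·60 + 4/5·35 = 40.
Toxic: dull display gives 55 − 8 = 47; bright display gives 40 − 17 = 23. Stays. ✓
Palatable: dull display gives 55 − 8 = 47; bright display gives 40 − 43 = -3. Stays. ✓

Yes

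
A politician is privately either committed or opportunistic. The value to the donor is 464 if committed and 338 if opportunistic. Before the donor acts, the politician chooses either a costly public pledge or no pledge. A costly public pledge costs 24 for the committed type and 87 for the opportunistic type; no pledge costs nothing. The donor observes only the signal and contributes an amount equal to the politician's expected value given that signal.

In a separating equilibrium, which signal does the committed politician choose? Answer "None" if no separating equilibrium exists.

Try committed → pledge, opportunistic → no pledge:
  If types separate, pledge earns payment 464 and no pledge earns 338.
  Committed: pledge gives 464 − 24 = 440; no pledge gives 338 − 0 = 338. No deviation. ✓
  Opportunistic: no pledge gives 338 − 0 = 338; pledge gives 464 − 87 = 377. Would deviate. ✗
Try committed → no pledge, opportunistic → pledge:
  If types separate, no pledge earns payment 464 and pledge earns 338.
  Committed: no pledge gives 464 − 0 = 464; pledge gives 338 − 24 = 314. No deviation. ✓
  Opportunistic: pledge gives 338 − 87 = 251; no pledge gives 464 − 0 = 464. Would deviate. ✗
Neither assignment is incentive-compatible.

None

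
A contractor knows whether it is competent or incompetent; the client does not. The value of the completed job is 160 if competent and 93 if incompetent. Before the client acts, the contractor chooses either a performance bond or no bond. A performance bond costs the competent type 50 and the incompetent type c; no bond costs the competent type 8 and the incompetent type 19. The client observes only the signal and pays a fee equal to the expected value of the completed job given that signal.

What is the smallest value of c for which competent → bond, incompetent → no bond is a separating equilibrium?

Under separation: bond → competent (pays 160); no bond → incompetent (pays 93).
Competent: 160 − 50 = 110 ≥ 93 − 8 = 85. Holds regardless of c. ✓
Incompetent: 93 − 19 ≥ 160 − c, so c ≥ 160 − 74 = 86.

86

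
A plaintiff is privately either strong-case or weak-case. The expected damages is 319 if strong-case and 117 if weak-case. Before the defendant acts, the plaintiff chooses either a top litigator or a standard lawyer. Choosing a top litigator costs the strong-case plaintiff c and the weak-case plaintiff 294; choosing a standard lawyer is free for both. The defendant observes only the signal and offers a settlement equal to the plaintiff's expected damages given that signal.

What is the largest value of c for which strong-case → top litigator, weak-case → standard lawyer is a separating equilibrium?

Under separation: top litigator → strong-case (pays 319); standard lawyer → weak-case (pays 117).
Weak-case: 117 − 0 = 117 ≥ 319 − 294 = 25. Holds regardless of c. ✓
Strong-case: 319 − c ≥ 117 − 0, so c ≤ 319 − 117 = 202.

202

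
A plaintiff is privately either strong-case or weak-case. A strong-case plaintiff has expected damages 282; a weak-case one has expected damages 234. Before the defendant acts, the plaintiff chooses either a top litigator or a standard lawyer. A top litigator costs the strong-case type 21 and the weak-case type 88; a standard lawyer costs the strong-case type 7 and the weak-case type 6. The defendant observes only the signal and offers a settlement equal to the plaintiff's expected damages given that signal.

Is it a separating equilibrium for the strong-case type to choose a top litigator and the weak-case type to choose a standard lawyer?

Yes

If types separate, top litigator earns payment 282 and standard lawyer earns 234.
Strong-case: top litigator gives 282 − 21 = 261; standard lawyer gives 234 − 7 = 227. No deviation. ✓
Weak-case: standard lawyer gives 234 − 6 = 228; top litigator gives 282 − 88 = 194. No deviation. ✓
Neither type gains from mimicking the other.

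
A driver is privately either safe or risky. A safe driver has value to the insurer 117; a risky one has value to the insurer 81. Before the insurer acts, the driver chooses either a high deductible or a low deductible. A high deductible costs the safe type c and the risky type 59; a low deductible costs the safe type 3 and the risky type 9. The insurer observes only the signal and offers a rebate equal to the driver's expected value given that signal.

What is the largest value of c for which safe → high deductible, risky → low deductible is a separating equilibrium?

Under separation: high deductible → safe (pays 117); low deductible → risky (pays 81).
Risky: 81 − 9 = 72 ≥ 117 − 59 = 58. Holds regardless of c. ✓
Safe: 117 − c ≥ 81 − 3, so c ≤ 117 − 78 = 39.

39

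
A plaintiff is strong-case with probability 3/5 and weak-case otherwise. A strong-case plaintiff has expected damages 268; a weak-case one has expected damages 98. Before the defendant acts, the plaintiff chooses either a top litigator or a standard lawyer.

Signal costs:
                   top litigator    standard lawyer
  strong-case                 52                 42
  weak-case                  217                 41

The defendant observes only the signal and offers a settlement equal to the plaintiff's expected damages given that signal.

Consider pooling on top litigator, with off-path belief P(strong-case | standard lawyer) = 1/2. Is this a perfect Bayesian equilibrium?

On the equilibrium path (top litigator) the defendant holds the prior 3/5 and pays 3/5·268 + 2/5·98 = 200. Off-path (standard lawyer) belief 1/2 gives 1/2·268 + 1/2·98 = 183.
Strong-case: top litigator gives 200 − 52 = 148; standard lawyer gives 183 − 42 = 141. Stays. ✓
Weak-case: top litigator gives 200 − 217 = -17; standard lawyer gives 183 − 41 = 142. Deviates. ✗

No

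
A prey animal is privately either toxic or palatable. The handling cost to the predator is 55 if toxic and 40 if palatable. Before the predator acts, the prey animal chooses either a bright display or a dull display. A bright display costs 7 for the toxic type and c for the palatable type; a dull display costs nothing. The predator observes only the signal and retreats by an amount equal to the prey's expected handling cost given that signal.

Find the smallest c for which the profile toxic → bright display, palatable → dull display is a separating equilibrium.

15

Under separation: bright display → toxic (pays 55); dull display → palatable (pays 40).
Toxic: 55 − 7 = 48 ≥ 40 − 0 = 40. Holds regardless of c. ✓
Palatable: 40 − 0 ≥ 55 − c, so c ≥ 55 − 40 = 15.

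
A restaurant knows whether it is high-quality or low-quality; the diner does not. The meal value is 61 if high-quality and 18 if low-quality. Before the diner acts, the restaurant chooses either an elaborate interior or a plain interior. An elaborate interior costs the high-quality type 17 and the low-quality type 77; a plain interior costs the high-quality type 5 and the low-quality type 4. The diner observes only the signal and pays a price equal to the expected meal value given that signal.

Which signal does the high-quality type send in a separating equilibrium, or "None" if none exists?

elaborate interior

Try high-quality → elaborate interior, low-quality → plain interior:
  If types separate, elaborate interior earns payment 61 and plain interior earns 18.
  High-quality: elaborate interior gives 61 − 17 = 44; plain interior gives 18 − 5 = 13. No deviation. ✓
  Low-quality: plain interior gives 18 − 4 = 14; elaborate interior gives 61 − 77 = -16. No deviation. ✓
Both hold — the high-quality type sends elaborate interior.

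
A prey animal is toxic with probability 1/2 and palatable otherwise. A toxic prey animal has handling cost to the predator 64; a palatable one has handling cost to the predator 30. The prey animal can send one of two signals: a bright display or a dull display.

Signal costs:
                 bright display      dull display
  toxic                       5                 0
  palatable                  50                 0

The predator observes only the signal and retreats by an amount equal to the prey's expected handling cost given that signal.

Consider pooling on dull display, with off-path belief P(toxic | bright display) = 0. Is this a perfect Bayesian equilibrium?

Yes

At the pooled signal (dull display) the predator holds the prior 1/2 and pays 1/2·64 + 1/2·30 = 47. Off-path (bright display) belief 0 gives 0·64 + 1·30 = 30.
Toxic: dull display gives 47 − 0 = 47; bright display gives 30 − 5 = 25. Stays. ✓
Palatable: dull display gives 47 − 0 = 47; bright display gives 30 − 50 = -20. Stays. ✓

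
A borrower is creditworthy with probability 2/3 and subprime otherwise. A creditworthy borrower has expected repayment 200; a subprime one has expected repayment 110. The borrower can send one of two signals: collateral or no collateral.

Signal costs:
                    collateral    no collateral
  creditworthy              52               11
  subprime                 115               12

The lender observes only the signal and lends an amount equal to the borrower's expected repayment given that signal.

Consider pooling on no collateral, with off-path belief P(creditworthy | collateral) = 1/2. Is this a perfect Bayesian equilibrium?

On the equilibrium path (no collateral) the lender holds the prior 2/3 and pays 2/3·200 + 1/3·110 = 170. Off-path (collateral) belief 1/2 gives 1/2·200 + 1/2·110 = 155.
Creditworthy: no collateral gives 170 − 11 = 159; collateral gives 155 − 52 = 103. Stays. ✓
Subprime: no collateral gives 170 − 12 = 158; collateral gives 155 − 115 = 40. Stays. ✓
Beliefs are Bayes-consistent on-path and both types best-respond.

Yes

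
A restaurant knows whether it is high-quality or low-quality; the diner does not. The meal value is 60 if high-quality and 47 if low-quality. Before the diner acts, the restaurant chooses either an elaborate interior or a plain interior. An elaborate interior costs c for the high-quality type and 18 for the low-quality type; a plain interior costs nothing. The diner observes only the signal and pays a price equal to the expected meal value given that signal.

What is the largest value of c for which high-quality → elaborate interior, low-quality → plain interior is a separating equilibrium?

Under separation: elaborate interior → high-quality (pays 60); plain interior → low-quality (pays 47).
Low-quality: 47 − 0 = 47 ≥ 60 − 18 = 42. Holds regardless of c. ✓
High-quality: 60 − c ≥ 47 − 0, so c ≤ 60 − 47 = 13.

13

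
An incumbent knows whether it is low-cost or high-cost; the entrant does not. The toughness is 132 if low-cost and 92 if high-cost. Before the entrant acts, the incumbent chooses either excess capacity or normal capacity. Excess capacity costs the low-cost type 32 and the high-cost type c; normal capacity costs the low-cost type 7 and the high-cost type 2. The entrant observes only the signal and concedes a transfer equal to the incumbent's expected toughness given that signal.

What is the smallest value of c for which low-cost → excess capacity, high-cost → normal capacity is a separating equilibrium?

42

Under separation: excess capacity → low-cost (pays 132); normal capacity → high-cost (pays 92).
Low-cost: 132 − 32 = 100 ≥ 92 − 7 = 85. Holds regardless of c. ✓
High-cost: 92 − 2 ≥ 132 − c, so c ≥ 132 − 90 = 42.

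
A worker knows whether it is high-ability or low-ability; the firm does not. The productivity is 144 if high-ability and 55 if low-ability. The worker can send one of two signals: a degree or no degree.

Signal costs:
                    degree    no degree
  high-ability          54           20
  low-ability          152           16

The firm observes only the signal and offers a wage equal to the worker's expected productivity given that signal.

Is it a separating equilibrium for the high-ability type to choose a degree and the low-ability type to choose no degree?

Yes

If types separate, degree earns payment 144 and no degree earns 55.
High-ability: degree gives 144 − 54 = 90; no degree gives 55 − 20 = 35. No deviation. ✓
Low-ability: no degree gives 55 − 16 = 39; degree gives 144 − 152 = -8. No deviation. ✓
Both incentive constraints hold.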